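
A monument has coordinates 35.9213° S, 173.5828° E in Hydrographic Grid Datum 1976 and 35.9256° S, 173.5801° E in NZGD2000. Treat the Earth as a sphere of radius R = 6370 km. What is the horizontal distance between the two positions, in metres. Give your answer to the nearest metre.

Δφ = -35.9256° − -35.9213° = -0.0043°; Δλ = 173.5801° − 173.5828° = -0.0027°.
1° along a meridian = πR/180 = 111177 m.
ΔN = Δφ × 111177 = -478.1 m; ΔE = Δλ × 111177 × cos(-35.9213°) = -0.0027 × 111177 × 0.809824 = -243.1 m.
Distance = √(ΔE² + ΔN²) = √((-243.1)² + (-478.1)²) = 536.3 m.

536 m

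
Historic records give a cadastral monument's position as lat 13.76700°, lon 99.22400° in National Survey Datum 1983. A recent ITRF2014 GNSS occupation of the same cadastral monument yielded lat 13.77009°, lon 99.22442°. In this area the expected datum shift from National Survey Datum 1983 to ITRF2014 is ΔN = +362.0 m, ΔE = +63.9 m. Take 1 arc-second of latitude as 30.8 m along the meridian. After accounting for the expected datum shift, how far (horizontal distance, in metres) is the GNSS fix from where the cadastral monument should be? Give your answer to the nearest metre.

Observed coordinate differences: Δφ = +0.00309°, Δλ = +0.00042°.
Converting to metres (1° lat = 110880 m, cos φ = 0.971272): observed ΔN = 342.6 m, observed ΔE = 45.2 m.
Subtracting the expected shift leaves a residual of 342.6 − (362.0) = -19.4 m north and 45.2 − (63.9) = -18.7 m east.
Residual distance = √((-19.4)² + (-18.7)²) = 26.9 m.

27 m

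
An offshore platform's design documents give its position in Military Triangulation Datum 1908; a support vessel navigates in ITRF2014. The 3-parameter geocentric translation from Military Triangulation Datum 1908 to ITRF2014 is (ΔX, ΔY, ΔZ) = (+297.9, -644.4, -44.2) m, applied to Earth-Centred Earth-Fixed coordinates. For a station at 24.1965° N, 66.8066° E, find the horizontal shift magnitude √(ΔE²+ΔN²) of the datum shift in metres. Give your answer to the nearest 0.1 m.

549.7 m

The local east axis at (φ, λ) is (−sin λ, cos λ, 0), so ΔE = −sin(66.8066°)·297.9 + cos(66.8066°)·(-644.4) = -527.61 m.
The local north axis is (−sin φ cos λ, −sin φ sin λ, cos φ), giving ΔN = -48.087 + 242.773 − 40.317 = 154.37 m.
Horizontal magnitude = √(ΔE² + ΔN²) = √((-527.61)² + 154.37²) = 549.73 m.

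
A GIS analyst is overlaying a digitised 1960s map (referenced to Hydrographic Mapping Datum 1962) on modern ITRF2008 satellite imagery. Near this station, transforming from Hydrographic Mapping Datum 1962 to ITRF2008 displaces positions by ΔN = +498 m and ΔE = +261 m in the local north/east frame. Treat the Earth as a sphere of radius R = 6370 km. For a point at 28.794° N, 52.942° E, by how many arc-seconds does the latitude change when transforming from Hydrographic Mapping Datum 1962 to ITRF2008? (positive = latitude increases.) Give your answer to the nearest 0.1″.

Δφ = 16.1″

On a sphere of radius R, 1 rad of latitude = R, so Δφ = ΔN / R = 498.0 / 6370000 = 7.8179e-05 rad = 16.126″.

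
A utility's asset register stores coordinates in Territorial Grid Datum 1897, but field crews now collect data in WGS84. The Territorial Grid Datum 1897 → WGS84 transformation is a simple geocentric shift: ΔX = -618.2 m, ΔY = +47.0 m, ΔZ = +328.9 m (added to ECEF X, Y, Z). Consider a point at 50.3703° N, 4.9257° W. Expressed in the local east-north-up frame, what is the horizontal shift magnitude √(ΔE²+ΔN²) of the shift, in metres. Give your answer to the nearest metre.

At φ = 50.3703°, λ = -4.9257°: sin φ = 0.770183, cos φ = 0.637823, sin λ = -0.085864, cos λ = 0.996307.
ΔE = −sin λ·ΔX + cos λ·ΔY = −(-0.085864)·(-618.2) + (0.996307)·(47.0) = -6.25 m.
ΔN = −sin φ cos λ·ΔX − sin φ sin λ·ΔY + cos φ·ΔZ = −(0.770183)(0.996307)(-618.2) − (0.770183)(-0.085864)(47.0) + (0.637823)(328.9) = 687.26 m.
Horizontal magnitude = √(ΔE² + ΔN²) = √((-6.25)² + 687.26²) = 687.29 m.

687 m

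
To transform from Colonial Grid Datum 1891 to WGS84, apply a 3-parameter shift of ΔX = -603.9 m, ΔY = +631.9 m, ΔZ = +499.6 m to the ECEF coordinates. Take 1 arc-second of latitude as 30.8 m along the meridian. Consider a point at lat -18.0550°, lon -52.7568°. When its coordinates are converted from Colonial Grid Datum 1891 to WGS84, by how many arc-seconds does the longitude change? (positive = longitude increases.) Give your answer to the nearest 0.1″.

sin φ = -0.309930, cos φ = 0.950759, sin λ = -0.796074, cos λ = 0.605200.
East component: ΔE = −sin λ·ΔX + cos λ·ΔY = −(-0.796074)(-603.9) + (0.605200)(631.9) = -98.32 m.
1° of latitude spans 3600 × 30.80 = 110880 m; at latitude φ, 1° of longitude spans that × cos φ = 105420.2 m, so Δλ = -98.32 / 105420.2 × 3600 = -3.358″.

Δλ = -3.4″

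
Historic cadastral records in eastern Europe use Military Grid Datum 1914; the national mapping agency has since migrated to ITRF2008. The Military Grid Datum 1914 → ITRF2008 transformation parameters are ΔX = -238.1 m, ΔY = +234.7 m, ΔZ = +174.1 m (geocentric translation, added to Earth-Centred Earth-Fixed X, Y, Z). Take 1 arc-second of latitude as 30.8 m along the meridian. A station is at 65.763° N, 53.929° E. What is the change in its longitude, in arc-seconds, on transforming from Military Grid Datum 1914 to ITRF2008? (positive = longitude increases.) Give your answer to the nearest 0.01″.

sin φ = 0.911855, cos φ = 0.410512, sin λ = 0.808288, cos λ = 0.588787.
East component: ΔE = −sin λ·ΔX + cos λ·ΔY = −(0.808288)(-238.1) + (0.588787)(234.7) = 330.64 m.
1° of latitude spans 3600 × 30.80 = 110880 m; at latitude φ, 1° of longitude spans that × cos φ = 45517.6 m, so Δλ = 330.64 / 45517.6 × 3600 = 26.151″.

Δλ = 26.15″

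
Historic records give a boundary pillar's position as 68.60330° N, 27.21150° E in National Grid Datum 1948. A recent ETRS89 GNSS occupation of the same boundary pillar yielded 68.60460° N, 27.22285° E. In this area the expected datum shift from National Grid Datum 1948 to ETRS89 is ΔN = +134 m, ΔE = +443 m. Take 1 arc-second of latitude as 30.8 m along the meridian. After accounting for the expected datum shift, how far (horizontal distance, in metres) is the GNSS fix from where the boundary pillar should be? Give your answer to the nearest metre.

Observed coordinate differences: Δφ = +0.00130°, Δλ = +0.01135°.
Converting to metres (1° lat = 110880 m, cos φ = 0.364823): observed ΔN = 144.1 m, observed ΔE = 459.1 m.
Subtracting the expected shift leaves a residual of 144.1 − (134) = 10.1 m north and 459.1 − (443) = 16.1 m east.
Residual distance = √(10.1² + 16.1²) = 19.1 m.

19 m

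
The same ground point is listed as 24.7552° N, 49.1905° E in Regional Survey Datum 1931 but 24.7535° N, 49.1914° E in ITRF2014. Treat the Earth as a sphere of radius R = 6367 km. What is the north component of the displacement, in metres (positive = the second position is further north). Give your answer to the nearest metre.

ΔN = -189 m

Δφ = 24.7535° − 24.7552° = -0.0017°; Δλ = 49.1914° − 49.1905° = +0.0009°.
1° along a meridian = πR/180 = 111125 m.
ΔN = Δφ × 111125 = -188.9 m; ΔE = Δλ × 111125 × cos(24.7552°) = +0.0009 × 111125 × 0.908105 = 90.8 m.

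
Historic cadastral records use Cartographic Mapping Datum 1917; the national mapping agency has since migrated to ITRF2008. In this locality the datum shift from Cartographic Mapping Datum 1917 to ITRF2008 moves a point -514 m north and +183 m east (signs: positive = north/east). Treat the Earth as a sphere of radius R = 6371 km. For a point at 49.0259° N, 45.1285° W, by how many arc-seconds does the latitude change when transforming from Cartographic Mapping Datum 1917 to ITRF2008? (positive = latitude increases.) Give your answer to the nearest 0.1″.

On a sphere of radius R, 1 rad of latitude = R, so Δφ = ΔN / R = -514.0 / 6371000 = -8.0678e-05 rad = -16.641″.

Δφ = -16.6″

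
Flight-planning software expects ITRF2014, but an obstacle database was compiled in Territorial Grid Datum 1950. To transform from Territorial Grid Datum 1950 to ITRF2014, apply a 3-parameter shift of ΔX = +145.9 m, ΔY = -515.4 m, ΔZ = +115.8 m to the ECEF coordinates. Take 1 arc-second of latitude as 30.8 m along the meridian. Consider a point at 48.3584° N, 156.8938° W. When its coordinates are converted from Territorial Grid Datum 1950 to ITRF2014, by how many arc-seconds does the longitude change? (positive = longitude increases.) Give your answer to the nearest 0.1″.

Δλ = 26.0″

sin φ = 0.747316, cos φ = 0.664469, sin λ = -0.392437, cos λ = -0.919779.
East component: ΔE = −sin λ·ΔX + cos λ·ΔY = −(-0.392437)(145.9) + (-0.919779)(-515.4) = 531.31 m.
1° of latitude spans 3600 × 30.80 = 110880 m; at latitude φ, 1° of longitude spans that × cos φ = 73676.3 m, so Δλ = 531.31 / 73676.3 × 3600 = 25.961″.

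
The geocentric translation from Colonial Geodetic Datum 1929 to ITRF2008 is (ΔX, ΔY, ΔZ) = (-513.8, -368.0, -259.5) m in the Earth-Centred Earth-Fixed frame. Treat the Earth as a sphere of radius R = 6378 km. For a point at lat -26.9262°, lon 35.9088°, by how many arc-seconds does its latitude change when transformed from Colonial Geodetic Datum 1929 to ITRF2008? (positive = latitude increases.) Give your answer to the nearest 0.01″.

Δφ = -16.74″

sin φ = -0.452842, cos φ = 0.891591, sin λ = 0.586497, cos λ = 0.809952.
North component: ΔN = −sin φ cos λ·ΔX − sin φ sin λ·ΔY + cos φ·ΔZ = −(-0.452842)(0.809952)(-513.8) − (-0.452842)(0.586497)(-368.0) + (0.891591)(-259.5) = -517.56 m.
1° of latitude spans πR/180 = 111317 m, so Δφ = -517.56 / 111317 × 3600 = -16.738″.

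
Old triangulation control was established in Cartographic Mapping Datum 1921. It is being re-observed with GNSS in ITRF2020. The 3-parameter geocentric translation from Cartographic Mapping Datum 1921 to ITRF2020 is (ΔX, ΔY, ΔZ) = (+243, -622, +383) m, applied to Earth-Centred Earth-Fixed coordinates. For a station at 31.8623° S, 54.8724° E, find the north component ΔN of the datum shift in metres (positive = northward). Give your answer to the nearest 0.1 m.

At φ = -31.8623°, λ = 54.8724°: sin φ = -0.527880, cos φ = 0.849319, sin λ = 0.817873, cos λ = 0.575399.
ΔN = −sin φ cos λ·ΔX − sin φ sin λ·ΔY + cos φ·ΔZ = −(-0.527880)(0.575399)(243) − (-0.527880)(0.817873)(-622) + (0.849319)(383) = 130.56 m.

ΔN = 130.6 m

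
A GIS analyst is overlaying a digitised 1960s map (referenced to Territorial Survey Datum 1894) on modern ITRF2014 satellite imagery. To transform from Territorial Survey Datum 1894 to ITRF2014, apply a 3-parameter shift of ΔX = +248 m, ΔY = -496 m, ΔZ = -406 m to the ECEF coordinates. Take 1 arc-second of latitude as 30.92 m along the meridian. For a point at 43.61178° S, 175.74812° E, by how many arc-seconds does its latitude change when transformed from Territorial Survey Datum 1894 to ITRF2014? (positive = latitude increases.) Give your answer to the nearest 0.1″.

Δφ = -15.8″

sin φ = -0.689768, cos φ = 0.724030, sin λ = 0.074141, cos λ = -0.997248.
North component: ΔN = −sin φ cos λ·ΔX − sin φ sin λ·ΔY + cos φ·ΔZ = −(-0.689768)(-0.997248)(248) − (-0.689768)(0.074141)(-496) + (0.724030)(-406) = -489.91 m.
1° of latitude spans 3600 × 30.92 = 111312 m, so Δφ = -489.91 / 111312 × 3600 = -15.845″.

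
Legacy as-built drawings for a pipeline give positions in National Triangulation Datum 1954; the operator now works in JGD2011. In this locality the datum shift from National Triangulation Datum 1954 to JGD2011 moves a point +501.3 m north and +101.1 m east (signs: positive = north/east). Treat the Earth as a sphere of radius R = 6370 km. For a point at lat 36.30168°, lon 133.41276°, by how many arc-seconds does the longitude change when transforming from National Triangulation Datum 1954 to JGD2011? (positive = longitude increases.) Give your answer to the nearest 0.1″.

Δλ = 4.1″

At latitude 36.30168°, cos φ = 0.805911.
One radian of longitude at latitude φ spans R cos φ, so Δλ = ΔE / (R cos φ) = 101.1 / (6370000 × 0.805911) = 1.9694e-05 rad = 4.062″.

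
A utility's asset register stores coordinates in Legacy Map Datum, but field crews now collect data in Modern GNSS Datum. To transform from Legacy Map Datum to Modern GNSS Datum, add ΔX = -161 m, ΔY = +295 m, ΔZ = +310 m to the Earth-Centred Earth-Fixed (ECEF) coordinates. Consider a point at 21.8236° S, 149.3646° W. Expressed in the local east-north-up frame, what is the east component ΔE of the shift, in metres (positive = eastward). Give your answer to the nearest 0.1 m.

At φ = -21.8236°, λ = -149.3646°: sin φ = -0.371750, cos φ = 0.928333, sin λ = -0.509573, cos λ = -0.860427.
ΔE = −sin λ·ΔX + cos λ·ΔY = −(-0.509573)·(-161) + (-0.860427)·(295) = -335.87 m.

ΔE = -335.9 m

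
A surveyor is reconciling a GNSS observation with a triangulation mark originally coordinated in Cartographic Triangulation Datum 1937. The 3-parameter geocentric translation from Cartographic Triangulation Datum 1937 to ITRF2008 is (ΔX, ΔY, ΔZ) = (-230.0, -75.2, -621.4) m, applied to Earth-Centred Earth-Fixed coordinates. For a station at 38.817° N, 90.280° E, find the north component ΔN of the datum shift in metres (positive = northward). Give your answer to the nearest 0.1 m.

The local north axis is (−sin φ cos λ, −sin φ sin λ, cos φ), giving ΔN = -0.705 + 47.137 − 484.165 = -437.73 m.

ΔN = -437.7 m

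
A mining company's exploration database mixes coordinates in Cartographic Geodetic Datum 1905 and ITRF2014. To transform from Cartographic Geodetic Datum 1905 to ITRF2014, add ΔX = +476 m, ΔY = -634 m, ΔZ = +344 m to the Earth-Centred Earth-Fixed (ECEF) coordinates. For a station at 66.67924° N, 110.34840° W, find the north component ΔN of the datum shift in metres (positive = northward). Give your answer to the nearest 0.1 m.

ΔN = -257.7 m

At φ = 66.67924°, λ = -110.34840°: sin φ = 0.918303, cos φ = 0.395878, sin λ = -0.937596, cos λ = -0.347728.
ΔN = −sin φ cos λ·ΔX − sin φ sin λ·ΔY + cos φ·ΔZ = −(0.918303)(-0.347728)(476) − (0.918303)(-0.937596)(-634) + (0.395878)(344) = -257.69 m.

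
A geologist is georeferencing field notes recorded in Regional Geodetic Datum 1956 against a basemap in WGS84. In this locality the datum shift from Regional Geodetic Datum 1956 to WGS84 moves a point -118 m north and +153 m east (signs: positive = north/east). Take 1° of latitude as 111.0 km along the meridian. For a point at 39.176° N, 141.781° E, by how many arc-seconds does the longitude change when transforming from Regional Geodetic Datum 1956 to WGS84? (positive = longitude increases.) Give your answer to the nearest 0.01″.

Δλ = 6.40″

At latitude 39.176°, cos φ = 0.775209.
1° of longitude at this latitude = 111.0 × cos φ = 86.05 km, so Δλ = 153.0 / 86048.2 = 0.0017781° = 6.401″.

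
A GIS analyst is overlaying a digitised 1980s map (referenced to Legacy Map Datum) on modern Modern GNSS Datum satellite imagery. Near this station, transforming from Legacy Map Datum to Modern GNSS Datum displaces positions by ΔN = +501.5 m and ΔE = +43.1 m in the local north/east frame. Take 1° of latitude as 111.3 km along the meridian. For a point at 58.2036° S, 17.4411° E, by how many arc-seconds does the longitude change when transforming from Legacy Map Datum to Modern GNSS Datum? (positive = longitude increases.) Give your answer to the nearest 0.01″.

At latitude -58.2036°, cos φ = 0.526902.
1° of longitude at this latitude = 111.3 × cos φ = 58.64 km, so Δλ = 43.1 / 58644.2 = 0.0007349° = 2.646″.

Δλ = 2.65″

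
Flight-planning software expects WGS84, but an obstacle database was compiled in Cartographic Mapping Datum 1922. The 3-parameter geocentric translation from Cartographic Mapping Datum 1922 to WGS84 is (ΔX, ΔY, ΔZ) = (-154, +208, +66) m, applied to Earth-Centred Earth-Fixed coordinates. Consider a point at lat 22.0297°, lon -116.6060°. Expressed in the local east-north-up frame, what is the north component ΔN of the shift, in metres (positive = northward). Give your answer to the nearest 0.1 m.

At φ = 22.0297°, λ = -116.6060°: sin φ = 0.375087, cos φ = 0.926990, sin λ = -0.894107, cos λ = -0.447853.
ΔN = −sin φ cos λ·ΔX − sin φ sin λ·ΔY + cos φ·ΔZ = −(0.375087)(-0.447853)(-154) − (0.375087)(-0.894107)(208) + (0.926990)(66) = 105.07 m.

ΔN = 105.1 m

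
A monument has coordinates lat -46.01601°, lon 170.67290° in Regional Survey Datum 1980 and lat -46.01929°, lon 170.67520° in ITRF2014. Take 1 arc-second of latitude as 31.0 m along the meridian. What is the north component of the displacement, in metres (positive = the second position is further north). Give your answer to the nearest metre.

Δφ = -46.01929° − -46.01601° = -0.00328°; Δλ = 170.67520° − 170.67290° = +0.00230°.
1° of latitude = 3600 × 31.00 = 111600 m.
ΔN = Δφ × 111600 = -366.0 m; ΔE = Δλ × 111600 × cos(-46.01601°) = +0.00230 × 111600 × 0.694457 = 178.3 m.

ΔN = -366 m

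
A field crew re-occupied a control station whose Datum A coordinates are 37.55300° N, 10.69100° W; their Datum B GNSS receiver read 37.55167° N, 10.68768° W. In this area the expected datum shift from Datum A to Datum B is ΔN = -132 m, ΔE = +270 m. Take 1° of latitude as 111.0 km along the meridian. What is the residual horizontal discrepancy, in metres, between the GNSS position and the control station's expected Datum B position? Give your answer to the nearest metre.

27 m

Observed coordinate differences: Δφ = -0.00133°, Δλ = +0.00332°.
Converting to metres (1° lat = 111000 m, cos φ = 0.792790): observed ΔN = -147.6 m, observed ΔE = 292.2 m.
Subtracting the expected shift leaves a residual of -147.6 − (-132) = -15.6 m north and 292.2 − (270) = 22.2 m east.
Residual distance = √((-15.6)² + 22.2²) = 27.1 m.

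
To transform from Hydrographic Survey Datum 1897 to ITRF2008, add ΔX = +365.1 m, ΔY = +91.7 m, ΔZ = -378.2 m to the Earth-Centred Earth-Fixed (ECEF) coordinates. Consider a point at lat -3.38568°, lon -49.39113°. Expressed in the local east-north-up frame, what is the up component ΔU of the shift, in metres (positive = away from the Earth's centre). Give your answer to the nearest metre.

At φ = -3.38568°, λ = -49.39113°: sin φ = -0.059057, cos φ = 0.998255, sin λ = -0.759171, cos λ = 0.650892.
ΔU = cos φ cos λ·ΔX + cos φ sin λ·ΔY + sin φ·ΔZ = (0.998255)(0.650892)(365.1) + (0.998255)(-0.759171)(91.7) + (-0.059057)(-378.2) = 190.07 m.

ΔU = 190 m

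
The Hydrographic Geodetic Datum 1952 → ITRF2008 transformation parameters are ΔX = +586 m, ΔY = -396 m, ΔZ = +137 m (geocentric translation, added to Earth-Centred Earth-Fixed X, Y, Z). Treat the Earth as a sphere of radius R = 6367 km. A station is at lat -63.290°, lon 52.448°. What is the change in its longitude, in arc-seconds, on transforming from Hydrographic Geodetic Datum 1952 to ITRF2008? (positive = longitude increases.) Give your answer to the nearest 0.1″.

Δλ = -50.9″

sin φ = -0.893293, cos φ = 0.449475, sin λ = 0.792801, cos λ = 0.609481.
East component: ΔE = −sin λ·ΔX + cos λ·ΔY = −(0.792801)(586) + (0.609481)(-396) = -705.94 m.
1° of latitude spans πR/180 = 111125 m; at latitude φ, 1° of longitude spans that × cos φ = 49948.0 m, so Δλ = -705.94 / 49948.0 × 3600 = -50.880″.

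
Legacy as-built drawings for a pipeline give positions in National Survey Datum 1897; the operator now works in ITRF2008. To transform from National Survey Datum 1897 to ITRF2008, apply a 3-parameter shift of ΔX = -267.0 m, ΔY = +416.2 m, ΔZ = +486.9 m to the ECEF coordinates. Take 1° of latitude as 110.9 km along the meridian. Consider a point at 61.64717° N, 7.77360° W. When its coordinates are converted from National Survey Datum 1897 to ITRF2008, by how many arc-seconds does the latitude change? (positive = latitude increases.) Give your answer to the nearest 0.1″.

sin φ = 0.880040, cos φ = 0.474900, sin λ = -0.135259, cos λ = 0.990810.
North component: ΔN = −sin φ cos λ·ΔX − sin φ sin λ·ΔY + cos φ·ΔZ = −(0.880040)(0.990810)(-267.0) − (0.880040)(-0.135259)(416.2) + (0.474900)(486.9) = 513.58 m.
1° of latitude spans 110900 m, so Δφ = 513.58 / 110900 × 3600 = 16.672″.

Δφ = 16.7″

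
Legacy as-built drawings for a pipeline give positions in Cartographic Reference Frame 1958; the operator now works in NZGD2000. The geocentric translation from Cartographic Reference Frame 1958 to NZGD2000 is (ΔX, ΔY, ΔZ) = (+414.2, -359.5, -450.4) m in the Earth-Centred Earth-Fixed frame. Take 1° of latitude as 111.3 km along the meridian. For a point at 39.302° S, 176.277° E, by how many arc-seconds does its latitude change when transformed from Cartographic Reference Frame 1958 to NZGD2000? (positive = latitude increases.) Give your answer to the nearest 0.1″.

Δφ = -20.2″

sin φ = -0.633408, cos φ = 0.773818, sin λ = 0.064933, cos λ = -0.997890.
North component: ΔN = −sin φ cos λ·ΔX − sin φ sin λ·ΔY + cos φ·ΔZ = −(-0.633408)(-0.997890)(414.2) − (-0.633408)(0.064933)(-359.5) + (0.773818)(-450.4) = -625.12 m.
1° of latitude spans 111300 m, so Δφ = -625.12 / 111300 × 3600 = -20.219″.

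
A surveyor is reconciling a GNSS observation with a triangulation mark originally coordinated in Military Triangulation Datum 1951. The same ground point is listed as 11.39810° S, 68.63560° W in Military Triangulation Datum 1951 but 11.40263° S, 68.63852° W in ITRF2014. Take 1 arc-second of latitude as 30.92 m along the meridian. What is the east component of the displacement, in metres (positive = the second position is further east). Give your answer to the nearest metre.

Δφ = -11.40263° − -11.39810° = -0.00453°; Δλ = -68.63852° − -68.63560° = -0.00292°.
1° of latitude = 3600 × 30.92 = 111312 m.
ΔN = Δφ × 111312 = -504.2 m; ΔE = Δλ × 111312 × cos(-11.39810°) = -0.00292 × 111312 × 0.980278 = -318.6 m.

ΔE = -319 m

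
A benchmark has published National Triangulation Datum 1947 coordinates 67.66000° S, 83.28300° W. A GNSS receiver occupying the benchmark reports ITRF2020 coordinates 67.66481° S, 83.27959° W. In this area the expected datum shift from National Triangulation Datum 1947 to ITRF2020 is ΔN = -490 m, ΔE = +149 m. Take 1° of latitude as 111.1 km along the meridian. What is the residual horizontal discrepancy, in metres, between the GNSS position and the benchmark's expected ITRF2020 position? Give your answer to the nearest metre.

45 m

Observed coordinate differences: Δφ = -0.00481°, Δλ = +0.00341°.
Converting to metres (1° lat = 111100 m, cos φ = 0.380102): observed ΔN = -534.4 m, observed ΔE = 144.0 m.
Subtracting the expected shift leaves a residual of -534.4 − (-490) = -44.4 m north and 144.0 − (149) = -5.0 m east.
Residual distance = √((-44.4)² + (-5.0)²) = 44.7 m.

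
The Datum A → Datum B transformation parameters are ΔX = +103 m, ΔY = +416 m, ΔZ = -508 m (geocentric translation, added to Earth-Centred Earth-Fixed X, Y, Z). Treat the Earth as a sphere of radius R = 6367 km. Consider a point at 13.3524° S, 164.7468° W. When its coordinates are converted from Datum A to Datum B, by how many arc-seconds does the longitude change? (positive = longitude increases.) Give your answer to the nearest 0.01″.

sin φ = -0.230940, cos φ = 0.972968, sin λ = -0.263085, cos λ = -0.964773.
East component: ΔE = −sin λ·ΔX + cos λ·ΔY = −(-0.263085)(103) + (-0.964773)(416) = -374.25 m.
1° of latitude spans πR/180 = 111125 m; at latitude φ, 1° of longitude spans that × cos φ = 108121.2 m, so Δλ = -374.25 / 108121.2 × 3600 = -12.461″.

Δλ = -12.46″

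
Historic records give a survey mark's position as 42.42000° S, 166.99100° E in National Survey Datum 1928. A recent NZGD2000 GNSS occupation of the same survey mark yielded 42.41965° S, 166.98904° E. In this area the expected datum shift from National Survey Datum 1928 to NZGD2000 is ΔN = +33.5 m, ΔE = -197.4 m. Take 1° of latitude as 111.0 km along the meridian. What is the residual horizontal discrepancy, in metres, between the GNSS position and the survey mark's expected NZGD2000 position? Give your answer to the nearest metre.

Observed coordinate differences: Δφ = +0.00035°, Δλ = -0.00196°.
Converting to metres (1° lat = 111000 m, cos φ = 0.738220): observed ΔN = 38.9 m, observed ΔE = -160.6 m.
Subtracting the expected shift leaves a residual of 38.9 − (33.5) = 5.4 m north and -160.6 − (-197.4) = 36.8 m east.
Residual distance = √(5.4² + 36.8²) = 37.2 m.

37 m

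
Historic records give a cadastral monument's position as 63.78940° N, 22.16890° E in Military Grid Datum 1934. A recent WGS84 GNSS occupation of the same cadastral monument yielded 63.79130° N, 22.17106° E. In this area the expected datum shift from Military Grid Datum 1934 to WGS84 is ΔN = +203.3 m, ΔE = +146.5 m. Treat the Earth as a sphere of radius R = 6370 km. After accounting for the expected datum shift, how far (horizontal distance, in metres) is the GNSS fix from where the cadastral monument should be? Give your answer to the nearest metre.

41 m

Observed coordinate differences: Δφ = +0.00190°, Δλ = +0.00216°.
Converting to metres (1° lat = 111177 m, cos φ = 0.441672): observed ΔN = 211.2 m, observed ΔE = 106.1 m.
Subtracting the expected shift leaves a residual of 211.2 − (203.3) = 7.9 m north and 106.1 − (146.5) = -40.4 m east.
Residual distance = √(7.9² + (-40.4)²) = 41.2 m.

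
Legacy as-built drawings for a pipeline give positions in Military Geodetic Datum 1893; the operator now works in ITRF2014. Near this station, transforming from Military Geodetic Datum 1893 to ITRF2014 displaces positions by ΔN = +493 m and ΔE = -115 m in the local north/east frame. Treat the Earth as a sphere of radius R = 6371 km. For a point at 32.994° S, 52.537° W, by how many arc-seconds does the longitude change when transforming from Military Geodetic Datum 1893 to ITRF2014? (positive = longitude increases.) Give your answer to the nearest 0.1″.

Δλ = -4.4″

At latitude -32.994°, cos φ = 0.838728.
One radian of longitude at latitude φ spans R cos φ, so Δλ = ΔE / (R cos φ) = -115.0 / (6371000 × 0.838728) = -2.1521e-05 rad = -4.439″.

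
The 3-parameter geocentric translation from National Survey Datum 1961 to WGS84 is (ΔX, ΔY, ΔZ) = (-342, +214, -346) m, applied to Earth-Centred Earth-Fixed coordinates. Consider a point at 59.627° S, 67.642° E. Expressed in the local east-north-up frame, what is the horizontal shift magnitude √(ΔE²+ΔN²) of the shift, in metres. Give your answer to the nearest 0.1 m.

The local east axis at (φ, λ) is (−sin λ, cos λ, 0), so ΔE = −sin(67.642°)·(-342) + cos(67.642°)·214 = 397.69 m.
The local north axis is (−sin φ cos λ, −sin φ sin λ, cos φ), giving ΔN = -112.239 + 170.749 − 174.947 = -116.44 m.
Horizontal magnitude = √(ΔE² + ΔN²) = √(397.69² + (-116.44)²) = 414.39 m.

414.4 m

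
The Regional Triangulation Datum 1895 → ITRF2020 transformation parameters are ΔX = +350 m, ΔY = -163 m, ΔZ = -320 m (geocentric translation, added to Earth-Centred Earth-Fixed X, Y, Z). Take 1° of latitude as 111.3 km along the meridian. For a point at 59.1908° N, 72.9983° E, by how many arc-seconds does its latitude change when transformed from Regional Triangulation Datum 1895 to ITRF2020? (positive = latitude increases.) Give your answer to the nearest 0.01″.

sin φ = 0.858878, cos φ = 0.512181, sin λ = 0.956296, cos λ = 0.292400.
North component: ΔN = −sin φ cos λ·ΔX − sin φ sin λ·ΔY + cos φ·ΔZ = −(0.858878)(0.292400)(350) − (0.858878)(0.956296)(-163) + (0.512181)(-320) = -117.92 m.
1° of latitude spans 111300 m, so Δφ = -117.92 / 111300 × 3600 = -3.814″.

Δφ = -3.81″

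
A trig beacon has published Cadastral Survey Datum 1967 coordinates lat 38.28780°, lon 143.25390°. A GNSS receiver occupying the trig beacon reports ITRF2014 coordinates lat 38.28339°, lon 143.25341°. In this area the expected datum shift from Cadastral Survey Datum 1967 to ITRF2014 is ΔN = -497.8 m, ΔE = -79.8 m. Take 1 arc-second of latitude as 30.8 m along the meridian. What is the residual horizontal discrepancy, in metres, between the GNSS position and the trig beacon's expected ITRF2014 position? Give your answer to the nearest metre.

Observed coordinate differences: Δφ = -0.00441°, Δλ = -0.00049°.
Converting to metres (1° lat = 110880 m, cos φ = 0.784908): observed ΔN = -489.0 m, observed ΔE = -42.6 m.
Subtracting the expected shift leaves a residual of -489.0 − (-497.8) = 8.8 m north and -42.6 − (-79.8) = 37.2 m east.
Residual distance = √(8.8² + 37.2²) = 38.2 m.

38 m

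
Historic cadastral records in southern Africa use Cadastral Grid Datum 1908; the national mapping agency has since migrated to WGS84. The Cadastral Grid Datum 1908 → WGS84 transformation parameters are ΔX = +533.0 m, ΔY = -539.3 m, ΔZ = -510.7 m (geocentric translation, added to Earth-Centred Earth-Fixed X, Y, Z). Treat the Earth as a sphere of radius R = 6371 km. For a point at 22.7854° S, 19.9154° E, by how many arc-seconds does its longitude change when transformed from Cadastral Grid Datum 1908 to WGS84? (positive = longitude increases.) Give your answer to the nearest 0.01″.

Δλ = -24.18″

sin φ = -0.387281, cos φ = 0.921962, sin λ = 0.340632, cos λ = 0.940197.
East component: ΔE = −sin λ·ΔX + cos λ·ΔY = −(0.340632)(533.0) + (0.940197)(-539.3) = -688.61 m.
1° of latitude spans πR/180 = 111195 m; at latitude φ, 1° of longitude spans that × cos φ = 102517.5 m, so Δλ = -688.61 / 102517.5 × 3600 = -24.181″.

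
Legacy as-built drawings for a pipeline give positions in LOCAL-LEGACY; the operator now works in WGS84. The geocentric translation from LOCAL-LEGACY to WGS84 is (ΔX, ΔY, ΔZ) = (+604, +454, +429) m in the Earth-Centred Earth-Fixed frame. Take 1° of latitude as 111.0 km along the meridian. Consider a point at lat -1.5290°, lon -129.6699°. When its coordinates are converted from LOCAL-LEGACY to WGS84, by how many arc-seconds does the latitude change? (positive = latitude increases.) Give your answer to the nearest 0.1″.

sin φ = -0.026683, cos φ = 0.999644, sin λ = -0.769735, cos λ = -0.638364.
North component: ΔN = −sin φ cos λ·ΔX − sin φ sin λ·ΔY + cos φ·ΔZ = −(-0.026683)(-0.638364)(604) − (-0.026683)(-0.769735)(454) + (0.999644)(429) = 409.23 m.
1° of latitude spans 111000 m, so Δφ = 409.23 / 111000 × 3600 = 13.272″.

Δφ = 13.3″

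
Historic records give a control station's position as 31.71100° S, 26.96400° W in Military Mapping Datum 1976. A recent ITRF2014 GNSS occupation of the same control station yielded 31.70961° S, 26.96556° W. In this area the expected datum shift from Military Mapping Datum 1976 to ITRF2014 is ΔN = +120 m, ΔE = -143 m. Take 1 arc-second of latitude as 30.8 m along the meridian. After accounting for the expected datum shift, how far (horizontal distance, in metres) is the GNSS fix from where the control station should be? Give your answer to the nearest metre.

34 m

Observed coordinate differences: Δφ = +0.00139°, Δλ = -0.00156°.
Converting to metres (1° lat = 110880 m, cos φ = 0.850710): observed ΔN = 154.1 m, observed ΔE = -147.1 m.
Subtracting the expected shift leaves a residual of 154.1 − (120) = 34.1 m north and -147.1 − (-143) = -4.1 m east.
Residual distance = √(34.1² + (-4.1)²) = 34.4 m.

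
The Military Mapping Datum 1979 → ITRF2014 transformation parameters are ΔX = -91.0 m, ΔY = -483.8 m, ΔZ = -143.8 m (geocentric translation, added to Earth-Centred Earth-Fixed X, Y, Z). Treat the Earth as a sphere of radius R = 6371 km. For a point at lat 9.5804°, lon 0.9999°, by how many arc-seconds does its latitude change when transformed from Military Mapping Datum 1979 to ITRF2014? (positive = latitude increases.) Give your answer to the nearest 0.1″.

Δφ = -4.1″

sin φ = 0.166431, cos φ = 0.986053, sin λ = 0.017451, cos λ = 0.999848.
North component: ΔN = −sin φ cos λ·ΔX − sin φ sin λ·ΔY + cos φ·ΔZ = −(0.166431)(0.999848)(-91.0) − (0.166431)(0.017451)(-483.8) + (0.986053)(-143.8) = -125.25 m.
1° of latitude spans πR/180 = 111195 m, so Δφ = -125.25 / 111195 × 3600 = -4.055″.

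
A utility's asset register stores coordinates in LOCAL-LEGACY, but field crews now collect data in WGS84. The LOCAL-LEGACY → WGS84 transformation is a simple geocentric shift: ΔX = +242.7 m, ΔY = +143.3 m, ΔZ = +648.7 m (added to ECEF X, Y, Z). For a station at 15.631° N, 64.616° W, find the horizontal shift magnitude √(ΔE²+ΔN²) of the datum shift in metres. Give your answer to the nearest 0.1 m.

691.1 m

The local east axis at (φ, λ) is (−sin λ, cos λ, 0), so ΔE = −sin(-64.616°)·242.7 + cos(-64.616°)·143.3 = 280.70 m.
The local north axis is (−sin φ cos λ, −sin φ sin λ, cos φ), giving ΔN = -28.033 + 34.883 + 624.709 = 631.56 m.
Horizontal magnitude = √(ΔE² + ΔN²) = √(280.70² + 631.56²) = 691.13 m.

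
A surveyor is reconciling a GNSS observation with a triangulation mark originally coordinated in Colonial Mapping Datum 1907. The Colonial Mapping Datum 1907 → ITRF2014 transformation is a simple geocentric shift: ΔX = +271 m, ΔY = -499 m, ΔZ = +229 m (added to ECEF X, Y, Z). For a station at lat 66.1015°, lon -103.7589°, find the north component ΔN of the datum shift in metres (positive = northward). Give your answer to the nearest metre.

The local north axis is (−sin φ cos λ, −sin φ sin λ, cos φ), giving ΔN = 58.928 − 443.127 + 92.772 = -291.43 m.

ΔN = -291 m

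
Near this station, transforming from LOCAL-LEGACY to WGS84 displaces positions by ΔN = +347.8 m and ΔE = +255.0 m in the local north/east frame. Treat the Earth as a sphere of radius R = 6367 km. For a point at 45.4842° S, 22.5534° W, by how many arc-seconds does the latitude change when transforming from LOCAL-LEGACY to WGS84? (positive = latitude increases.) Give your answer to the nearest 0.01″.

On a sphere of radius R, 1 rad of latitude = R, so Δφ = ΔN / R = 347.8 / 6367000 = 5.4625e-05 rad = 11.267″.

Δφ = 11.27″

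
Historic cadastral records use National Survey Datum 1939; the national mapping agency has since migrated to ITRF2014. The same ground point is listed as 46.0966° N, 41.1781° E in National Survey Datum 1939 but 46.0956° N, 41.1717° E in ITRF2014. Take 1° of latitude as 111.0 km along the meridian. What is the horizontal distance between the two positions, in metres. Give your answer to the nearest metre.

505 m

Δφ = 46.0956° − 46.0966° = -0.0010°; Δλ = 41.1717° − 41.1781° = -0.0064°.
ΔN = Δφ × 111000 = -111.0 m; ΔE = Δλ × 111000 × cos(46.0966°) = -0.0064 × 111000 × 0.693445 = -492.6 m.
Distance = √(ΔE² + ΔN²) = √((-492.6)² + (-111.0)²) = 505.0 m.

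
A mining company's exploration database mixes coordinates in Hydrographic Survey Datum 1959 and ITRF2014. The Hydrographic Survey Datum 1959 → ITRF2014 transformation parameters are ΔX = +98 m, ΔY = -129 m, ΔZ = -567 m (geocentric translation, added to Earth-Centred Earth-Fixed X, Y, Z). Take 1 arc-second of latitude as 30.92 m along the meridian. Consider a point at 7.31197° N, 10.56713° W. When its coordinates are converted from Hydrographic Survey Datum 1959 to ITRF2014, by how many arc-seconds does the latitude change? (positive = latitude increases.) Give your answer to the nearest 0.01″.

sin φ = 0.127272, cos φ = 0.991868, sin λ = -0.183387, cos λ = 0.983041.
North component: ΔN = −sin φ cos λ·ΔX − sin φ sin λ·ΔY + cos φ·ΔZ = −(0.127272)(0.983041)(98) − (0.127272)(-0.183387)(-129) + (0.991868)(-567) = -577.66 m.
1° of latitude spans 3600 × 30.92 = 111312 m, so Δφ = -577.66 / 111312 × 3600 = -18.682″.

Δφ = -18.68″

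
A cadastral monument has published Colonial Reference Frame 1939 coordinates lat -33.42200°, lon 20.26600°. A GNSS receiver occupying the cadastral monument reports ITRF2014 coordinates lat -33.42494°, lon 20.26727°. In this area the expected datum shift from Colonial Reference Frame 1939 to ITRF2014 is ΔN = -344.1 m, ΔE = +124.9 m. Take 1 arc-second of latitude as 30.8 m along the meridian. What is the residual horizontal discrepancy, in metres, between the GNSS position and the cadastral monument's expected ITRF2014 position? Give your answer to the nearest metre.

20 m

Observed coordinate differences: Δφ = -0.00294°, Δλ = +0.00127°.
Converting to metres (1° lat = 110880 m, cos φ = 0.834636): observed ΔN = -326.0 m, observed ΔE = 117.5 m.
Subtracting the expected shift leaves a residual of -326.0 − (-344.1) = 18.1 m north and 117.5 − (124.9) = -7.4 m east.
Residual distance = √(18.1² + (-7.4)²) = 19.6 m.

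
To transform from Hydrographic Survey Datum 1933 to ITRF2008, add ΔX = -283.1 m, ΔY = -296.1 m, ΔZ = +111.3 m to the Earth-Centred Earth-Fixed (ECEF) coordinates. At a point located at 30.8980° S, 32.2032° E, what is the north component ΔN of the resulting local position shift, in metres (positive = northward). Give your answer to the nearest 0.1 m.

At φ = -30.8980°, λ = 32.2032°: sin φ = -0.513511, cos φ = 0.858083, sin λ = 0.532924, cos λ = 0.846163.
ΔN = −sin φ cos λ·ΔX − sin φ sin λ·ΔY + cos φ·ΔZ = −(-0.513511)(0.846163)(-283.1) − (-0.513511)(0.532924)(-296.1) + (0.858083)(111.3) = -108.54 m.

ΔN = -108.5 m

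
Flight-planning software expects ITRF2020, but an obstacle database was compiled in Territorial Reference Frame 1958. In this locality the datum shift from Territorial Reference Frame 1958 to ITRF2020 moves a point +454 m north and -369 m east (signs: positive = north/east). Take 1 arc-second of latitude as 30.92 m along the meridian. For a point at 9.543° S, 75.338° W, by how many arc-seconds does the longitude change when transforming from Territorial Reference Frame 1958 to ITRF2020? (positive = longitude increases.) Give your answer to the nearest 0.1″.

At latitude -9.543°, cos φ = 0.986161.
1″ of longitude at this latitude = 30.92 × cos φ = 30.4921 m, so Δλ = -369.0 / 30.4921 = -12.101″.

Δλ = -12.1″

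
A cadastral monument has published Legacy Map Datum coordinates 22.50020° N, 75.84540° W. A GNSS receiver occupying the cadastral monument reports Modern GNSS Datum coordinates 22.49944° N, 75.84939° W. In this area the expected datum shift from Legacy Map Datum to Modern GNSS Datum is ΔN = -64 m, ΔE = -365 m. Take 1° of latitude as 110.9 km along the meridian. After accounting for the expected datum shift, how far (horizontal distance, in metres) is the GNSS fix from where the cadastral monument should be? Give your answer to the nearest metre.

Observed coordinate differences: Δφ = -0.00076°, Δλ = -0.00399°.
Converting to metres (1° lat = 110900 m, cos φ = 0.923878): observed ΔN = -84.3 m, observed ΔE = -408.8 m.
Subtracting the expected shift leaves a residual of -84.3 − (-64) = -20.3 m north and -408.8 − (-365) = -43.8 m east.
Residual distance = √((-20.3)² + (-43.8)²) = 48.3 m.

48 m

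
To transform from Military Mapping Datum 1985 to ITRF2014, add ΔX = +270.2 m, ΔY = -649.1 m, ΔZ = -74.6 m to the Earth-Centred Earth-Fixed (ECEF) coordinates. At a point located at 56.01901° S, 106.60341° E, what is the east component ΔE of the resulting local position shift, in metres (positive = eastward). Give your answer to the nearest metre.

The local east axis at (φ, λ) is (−sin λ, cos λ, 0), so ΔE = −sin(106.60341°)·270.2 + cos(106.60341°)·(-649.1) = -73.46 m.

ΔE = -73 m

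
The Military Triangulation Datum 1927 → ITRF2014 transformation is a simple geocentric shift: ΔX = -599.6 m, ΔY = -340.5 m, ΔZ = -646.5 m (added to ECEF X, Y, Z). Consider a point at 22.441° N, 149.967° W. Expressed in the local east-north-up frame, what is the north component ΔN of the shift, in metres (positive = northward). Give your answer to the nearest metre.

The local north axis is (−sin φ cos λ, −sin φ sin λ, cos φ), giving ΔN = -198.156 − 65.055 − 597.543 = -860.75 m.

ΔN = -861 m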